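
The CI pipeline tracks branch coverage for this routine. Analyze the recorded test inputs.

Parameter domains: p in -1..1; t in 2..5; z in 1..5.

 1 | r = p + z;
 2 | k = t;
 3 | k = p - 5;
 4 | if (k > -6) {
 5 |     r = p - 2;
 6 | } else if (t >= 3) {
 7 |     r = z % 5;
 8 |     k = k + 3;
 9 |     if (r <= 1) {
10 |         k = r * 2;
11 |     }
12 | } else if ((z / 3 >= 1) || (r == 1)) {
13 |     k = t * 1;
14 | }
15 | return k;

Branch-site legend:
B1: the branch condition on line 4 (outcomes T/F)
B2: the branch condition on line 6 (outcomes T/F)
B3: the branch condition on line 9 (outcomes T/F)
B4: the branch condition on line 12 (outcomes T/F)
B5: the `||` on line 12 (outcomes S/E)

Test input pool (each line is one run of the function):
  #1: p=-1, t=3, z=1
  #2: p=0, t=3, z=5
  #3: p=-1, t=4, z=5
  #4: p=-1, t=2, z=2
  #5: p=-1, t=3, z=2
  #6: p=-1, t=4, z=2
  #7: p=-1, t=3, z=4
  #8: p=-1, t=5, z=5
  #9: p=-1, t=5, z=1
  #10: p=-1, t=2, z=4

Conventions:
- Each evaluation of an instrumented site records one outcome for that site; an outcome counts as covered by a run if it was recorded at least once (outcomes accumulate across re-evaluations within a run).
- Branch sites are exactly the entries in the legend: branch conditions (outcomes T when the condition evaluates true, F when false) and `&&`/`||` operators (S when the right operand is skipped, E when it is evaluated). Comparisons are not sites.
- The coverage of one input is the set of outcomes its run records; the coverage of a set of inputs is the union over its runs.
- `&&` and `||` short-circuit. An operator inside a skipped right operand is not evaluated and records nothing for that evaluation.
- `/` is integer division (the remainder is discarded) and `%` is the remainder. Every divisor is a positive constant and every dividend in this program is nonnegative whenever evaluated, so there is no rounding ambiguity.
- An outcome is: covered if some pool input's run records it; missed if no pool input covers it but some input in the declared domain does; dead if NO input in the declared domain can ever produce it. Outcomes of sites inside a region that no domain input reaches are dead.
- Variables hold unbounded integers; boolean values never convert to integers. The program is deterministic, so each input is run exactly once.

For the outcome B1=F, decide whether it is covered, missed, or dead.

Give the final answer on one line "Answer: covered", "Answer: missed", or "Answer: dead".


B1=F is recorded by pool input(s) 1, 3, 4, 5, 6, 7, 8, 9, 10 -> covered
Answer: covered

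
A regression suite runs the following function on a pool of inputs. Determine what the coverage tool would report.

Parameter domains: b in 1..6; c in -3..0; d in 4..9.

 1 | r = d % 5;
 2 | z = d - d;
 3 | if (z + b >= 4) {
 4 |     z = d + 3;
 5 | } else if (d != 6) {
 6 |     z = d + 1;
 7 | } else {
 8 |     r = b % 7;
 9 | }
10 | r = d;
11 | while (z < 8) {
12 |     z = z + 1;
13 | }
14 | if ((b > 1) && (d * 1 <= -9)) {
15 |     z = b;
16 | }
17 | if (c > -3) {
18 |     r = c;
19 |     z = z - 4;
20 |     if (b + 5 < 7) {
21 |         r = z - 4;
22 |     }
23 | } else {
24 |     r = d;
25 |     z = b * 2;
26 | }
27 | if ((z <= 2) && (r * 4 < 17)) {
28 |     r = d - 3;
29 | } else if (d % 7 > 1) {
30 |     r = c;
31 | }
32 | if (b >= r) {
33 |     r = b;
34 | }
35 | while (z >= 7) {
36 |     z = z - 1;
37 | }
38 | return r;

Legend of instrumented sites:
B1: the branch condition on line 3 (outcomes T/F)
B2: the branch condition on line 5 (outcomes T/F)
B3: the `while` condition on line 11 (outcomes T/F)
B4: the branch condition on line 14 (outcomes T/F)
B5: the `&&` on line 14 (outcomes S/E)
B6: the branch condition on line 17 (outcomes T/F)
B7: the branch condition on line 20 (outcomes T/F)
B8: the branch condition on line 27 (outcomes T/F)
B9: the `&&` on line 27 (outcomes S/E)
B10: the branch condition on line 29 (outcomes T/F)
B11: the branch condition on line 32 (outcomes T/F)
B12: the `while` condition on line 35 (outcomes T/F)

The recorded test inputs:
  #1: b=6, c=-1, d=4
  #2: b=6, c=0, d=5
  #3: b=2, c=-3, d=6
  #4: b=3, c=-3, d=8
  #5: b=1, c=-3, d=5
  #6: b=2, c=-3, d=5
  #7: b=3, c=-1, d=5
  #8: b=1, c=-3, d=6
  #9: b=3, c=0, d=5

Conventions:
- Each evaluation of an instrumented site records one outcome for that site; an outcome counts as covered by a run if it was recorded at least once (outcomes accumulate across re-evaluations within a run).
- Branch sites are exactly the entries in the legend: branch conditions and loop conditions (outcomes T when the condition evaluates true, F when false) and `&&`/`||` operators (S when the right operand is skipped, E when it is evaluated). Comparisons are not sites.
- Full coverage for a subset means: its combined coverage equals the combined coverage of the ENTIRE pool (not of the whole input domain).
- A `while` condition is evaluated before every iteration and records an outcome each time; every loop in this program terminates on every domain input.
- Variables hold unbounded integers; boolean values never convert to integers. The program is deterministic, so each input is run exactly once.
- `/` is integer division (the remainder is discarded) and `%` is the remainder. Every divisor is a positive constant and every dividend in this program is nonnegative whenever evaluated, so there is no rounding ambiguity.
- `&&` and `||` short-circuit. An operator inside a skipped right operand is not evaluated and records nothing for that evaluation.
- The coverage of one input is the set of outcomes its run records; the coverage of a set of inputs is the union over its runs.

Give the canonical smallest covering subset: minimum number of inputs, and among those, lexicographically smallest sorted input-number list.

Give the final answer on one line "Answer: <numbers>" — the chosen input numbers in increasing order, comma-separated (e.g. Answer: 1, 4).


input #1, b=6, c=-1, d=4: events B1->T, B3->T, B3->F, B5->E, B4->F, B6->T, B7->F, B9->S, B8->F, B10->T, B11->T, B12->F; outcomes B1=T, B3=T, B3=F, B4=F, B5=E, B6=T, B7=F, B8=F, B9=S, B10=T, B11=T, B12=F
input #2, b=6, c=0, d=5: events B1->T, B3->F, B5->E, B4->F, B6->T, B7->F, B9->S, B8->F, B10->T, B11->T, B12->F; outcomes B1=T, B3=F, B4=F, B5=E, B6=T, B7=F, B8=F, B9=S, B10=T, B11=T, B12=F
input #3, b=2, c=-3, d=6: events B1->F, B2->F, B3->T, B3->T, B3->T, B3->T, B3->T, B3->T, B3->T, B3->T, B3->F, B5->E, B4->F, B6->F, ...; outcomes B1=F, B2=F, B3=T, B3=F, B4=F, B5=E, B6=F, B8=F, B9=S, B10=T, B11=T, B12=F
input #4, b=3, c=-3, d=8: events B1->F, B2->T, B3->F, B5->E, B4->F, B6->F, B9->S, B8->F, B10->F, B11->F, B12->F; outcomes B1=F, B2=T, B3=F, B4=F, B5=E, B6=F, B8=F, B9=S, B10=F, B11=F, B12=F
input #5, b=1, c=-3, d=5: events B1->F, B2->T, B3->T, B3->T, B3->F, B5->S, B4->F, B6->F, B9->E, B8->F, B10->T, B11->T, B12->F; outcomes B1=F, B2=T, B3=T, B3=F, B4=F, B5=S, B6=F, B8=F, B9=E, B10=T, B11=T, B12=F
input #6, b=2, c=-3, d=5: events B1->F, B2->T, B3->T, B3->T, B3->F, B5->E, B4->F, B6->F, B9->S, B8->F, B10->T, B11->T, B12->F; outcomes B1=F, B2=T, B3=T, B3=F, B4=F, B5=E, B6=F, B8=F, B9=S, B10=T, B11=T, B12=F
input #7, b=3, c=-1, d=5: events B1->F, B2->T, B3->T, B3->T, B3->F, B5->E, B4->F, B6->T, B7->F, B9->S, B8->F, B10->T, B11->T, B12->F; outcomes B1=F, B2=T, B3=T, B3=F, B4=F, B5=E, B6=T, B7=F, B8=F, B9=S, B10=T, B11=T, B12=F
input #8, b=1, c=-3, d=6: events B1->F, B2->F, B3->T, B3->T, B3->T, B3->T, B3->T, B3->T, B3->T, B3->T, B3->F, B5->S, B4->F, B6->F, ...; outcomes B1=F, B2=F, B3=T, B3=F, B4=F, B5=S, B6=F, B8=F, B9=E, B10=T, B11=T, B12=F
input #9, b=3, c=0, d=5: events B1->F, B2->T, B3->T, B3->T, B3->F, B5->E, B4->F, B6->T, B7->F, B9->S, B8->F, B10->T, B11->T, B12->F; outcomes B1=F, B2=T, B3=T, B3=F, B4=F, B5=E, B6=T, B7=F, B8=F, B9=S, B10=T, B11=T, B12=F
union over all inputs: B1=T, B1=F, B2=T, B2=F, B3=T, B3=F, B4=F, B5=S, B5=E, B6=T, B6=F, B7=F, B8=F, B9=S, B9=E, B10=T, B10=F, B11=T, B11=F, B12=F (20 outcomes)
checked all size-1 subsets: none covers 20 outcomes (max 13/20)
checked all size-2 subsets: none covers 20 outcomes (max 17/20)
the canonical winner is {1, 4, 8}: size 3, full 20-outcome coverage, earliest index list among size-3 covers
Answer: 1, 4, 8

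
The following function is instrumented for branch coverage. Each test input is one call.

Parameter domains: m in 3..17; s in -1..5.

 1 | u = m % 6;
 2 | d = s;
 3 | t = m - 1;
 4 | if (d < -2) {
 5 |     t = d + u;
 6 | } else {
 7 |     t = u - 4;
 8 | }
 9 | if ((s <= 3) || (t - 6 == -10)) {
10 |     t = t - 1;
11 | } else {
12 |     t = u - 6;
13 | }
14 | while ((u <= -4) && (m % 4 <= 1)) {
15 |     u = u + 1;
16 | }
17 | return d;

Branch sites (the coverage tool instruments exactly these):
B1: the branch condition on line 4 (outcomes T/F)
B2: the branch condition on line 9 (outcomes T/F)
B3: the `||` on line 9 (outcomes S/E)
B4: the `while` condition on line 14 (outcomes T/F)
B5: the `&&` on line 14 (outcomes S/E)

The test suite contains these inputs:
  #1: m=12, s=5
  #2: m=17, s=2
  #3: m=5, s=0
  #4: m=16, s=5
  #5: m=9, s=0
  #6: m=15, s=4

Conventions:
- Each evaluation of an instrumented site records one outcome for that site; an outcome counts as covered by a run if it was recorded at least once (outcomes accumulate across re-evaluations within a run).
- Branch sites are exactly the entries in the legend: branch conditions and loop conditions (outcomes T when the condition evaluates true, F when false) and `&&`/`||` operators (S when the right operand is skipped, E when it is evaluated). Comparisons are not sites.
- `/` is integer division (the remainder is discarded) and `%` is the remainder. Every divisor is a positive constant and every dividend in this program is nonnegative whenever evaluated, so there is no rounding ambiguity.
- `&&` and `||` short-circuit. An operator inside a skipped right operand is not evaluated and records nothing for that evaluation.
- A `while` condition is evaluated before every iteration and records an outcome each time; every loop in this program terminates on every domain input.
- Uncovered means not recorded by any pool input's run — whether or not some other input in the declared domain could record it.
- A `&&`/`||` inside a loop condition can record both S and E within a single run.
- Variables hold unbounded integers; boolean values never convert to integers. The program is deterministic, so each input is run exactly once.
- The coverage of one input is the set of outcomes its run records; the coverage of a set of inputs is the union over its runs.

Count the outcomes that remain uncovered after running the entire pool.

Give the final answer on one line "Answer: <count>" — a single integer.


run #1 (m=12, s=5) runs B1->F, B3->E, B2->T, B5->S, B4->F; records B1=F, B2=T, B3=E, B4=F, B5=S
run #2 (m=17, s=2) runs B1->F, B3->S, B2->T, B5->S, B4->F; records B1=F, B2=T, B3=S, B4=F, B5=S
run #3 (m=5, s=0) runs B1->F, B3->S, B2->T, B5->S, B4->F; records B1=F, B2=T, B3=S, B4=F, B5=S
run #4 (m=16, s=5) runs B1->F, B3->E, B2->F, B5->S, B4->F; records B1=F, B2=F, B3=E, B4=F, B5=S
run #5 (m=9, s=0) runs B1->F, B3->S, B2->T, B5->S, B4->F; records B1=F, B2=T, B3=S, B4=F, B5=S
run #6 (m=15, s=4) runs B1->F, B3->E, B2->F, B5->S, B4->F; records B1=F, B2=F, B3=E, B4=F, B5=S
union over the pool: B1=F, B2=T, B2=F, B3=S, B3=E, B4=F, B5=S
uncovered (3 of 10): B1=T, B4=T, B5=E
Answer: 3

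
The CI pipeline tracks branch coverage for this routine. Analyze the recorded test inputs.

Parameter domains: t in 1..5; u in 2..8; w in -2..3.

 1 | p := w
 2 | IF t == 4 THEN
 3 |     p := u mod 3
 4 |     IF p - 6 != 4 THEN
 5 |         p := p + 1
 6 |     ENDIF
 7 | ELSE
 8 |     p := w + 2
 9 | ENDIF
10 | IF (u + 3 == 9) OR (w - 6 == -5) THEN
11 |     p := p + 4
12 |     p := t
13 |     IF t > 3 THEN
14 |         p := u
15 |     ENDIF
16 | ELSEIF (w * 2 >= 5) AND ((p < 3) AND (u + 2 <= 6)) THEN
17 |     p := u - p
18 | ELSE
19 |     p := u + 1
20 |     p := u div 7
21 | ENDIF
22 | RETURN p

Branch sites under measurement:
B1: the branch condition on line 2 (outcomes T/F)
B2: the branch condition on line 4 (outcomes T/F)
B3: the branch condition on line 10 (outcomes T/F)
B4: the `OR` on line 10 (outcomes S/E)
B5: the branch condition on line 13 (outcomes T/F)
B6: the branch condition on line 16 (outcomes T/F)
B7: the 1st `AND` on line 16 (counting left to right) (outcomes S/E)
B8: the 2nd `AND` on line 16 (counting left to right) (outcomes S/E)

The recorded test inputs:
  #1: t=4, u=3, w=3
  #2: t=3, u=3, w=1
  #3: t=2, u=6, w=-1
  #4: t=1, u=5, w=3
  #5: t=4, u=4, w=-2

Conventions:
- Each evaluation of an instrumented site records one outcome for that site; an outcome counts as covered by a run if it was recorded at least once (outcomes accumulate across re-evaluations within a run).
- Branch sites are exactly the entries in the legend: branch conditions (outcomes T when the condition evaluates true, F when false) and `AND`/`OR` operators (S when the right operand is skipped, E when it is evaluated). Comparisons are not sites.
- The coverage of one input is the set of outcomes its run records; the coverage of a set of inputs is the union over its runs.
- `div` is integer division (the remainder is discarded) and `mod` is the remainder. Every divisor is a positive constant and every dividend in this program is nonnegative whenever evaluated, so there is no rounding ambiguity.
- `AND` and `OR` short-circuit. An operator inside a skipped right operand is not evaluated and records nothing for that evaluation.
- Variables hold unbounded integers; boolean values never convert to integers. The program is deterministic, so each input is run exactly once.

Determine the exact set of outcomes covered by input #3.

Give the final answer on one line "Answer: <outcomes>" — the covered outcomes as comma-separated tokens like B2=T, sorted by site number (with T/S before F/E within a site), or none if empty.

Event log for input #3 (t=2, u=6, w=-1):
  B1->F, B4->S, B3->T, B5->F
as a set, this run covers: B1=F, B3=T, B4=S, B5=F

Answer: B1=F, B3=T, B4=S, B5=F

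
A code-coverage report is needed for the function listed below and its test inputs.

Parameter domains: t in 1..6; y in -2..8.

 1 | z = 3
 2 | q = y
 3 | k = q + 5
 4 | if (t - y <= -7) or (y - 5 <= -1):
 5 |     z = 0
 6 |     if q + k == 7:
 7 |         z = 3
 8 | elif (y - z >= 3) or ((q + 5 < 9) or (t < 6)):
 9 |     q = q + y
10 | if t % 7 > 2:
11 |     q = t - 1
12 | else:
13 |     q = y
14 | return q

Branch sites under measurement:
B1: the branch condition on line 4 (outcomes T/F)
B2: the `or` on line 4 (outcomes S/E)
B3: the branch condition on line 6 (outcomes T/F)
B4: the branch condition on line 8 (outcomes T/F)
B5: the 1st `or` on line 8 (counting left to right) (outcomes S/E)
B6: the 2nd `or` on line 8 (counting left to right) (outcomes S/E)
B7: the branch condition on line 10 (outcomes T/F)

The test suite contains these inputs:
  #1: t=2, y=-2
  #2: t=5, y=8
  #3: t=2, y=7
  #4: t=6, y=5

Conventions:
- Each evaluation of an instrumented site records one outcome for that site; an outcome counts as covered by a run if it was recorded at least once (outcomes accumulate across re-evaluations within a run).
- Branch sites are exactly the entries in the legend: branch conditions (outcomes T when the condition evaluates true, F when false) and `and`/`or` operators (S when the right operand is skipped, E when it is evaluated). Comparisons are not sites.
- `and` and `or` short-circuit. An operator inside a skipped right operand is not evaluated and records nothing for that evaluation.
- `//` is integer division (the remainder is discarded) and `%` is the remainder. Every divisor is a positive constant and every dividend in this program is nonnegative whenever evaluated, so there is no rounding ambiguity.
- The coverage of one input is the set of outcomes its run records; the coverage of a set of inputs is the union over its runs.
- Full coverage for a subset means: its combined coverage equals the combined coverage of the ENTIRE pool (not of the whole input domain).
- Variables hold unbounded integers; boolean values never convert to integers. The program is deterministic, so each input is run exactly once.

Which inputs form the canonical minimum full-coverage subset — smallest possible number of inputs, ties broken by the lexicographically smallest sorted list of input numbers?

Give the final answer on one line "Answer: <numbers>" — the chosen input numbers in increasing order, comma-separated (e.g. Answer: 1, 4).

test 1 (t=2, y=-2) hits B1=T, B2=E, B3=F, B7=F
test 2 (t=5, y=8) hits B1=F, B2=E, B4=T, B5=S, B7=T
test 3 (t=2, y=7) hits B1=F, B2=E, B4=T, B5=S, B7=F
test 4 (t=6, y=5) hits B1=F, B2=E, B4=F, B5=E, B6=E, B7=T
together the pool reaches 11 outcomes: B1=T, B1=F, B2=E, B3=F, B4=T, B4=F, B5=S, B5=E, B6=E, B7=T, B7=F
no size-1 subset reaches all 11 outcomes (best union: 6/11)
no size-2 subset reaches all 11 outcomes (best union: 9/11)
inputs {1, 2, 4} (size 3) cover everything; no size-3 subset with a lexicographically smaller index list covers all 11

Answer: 1, 2, 4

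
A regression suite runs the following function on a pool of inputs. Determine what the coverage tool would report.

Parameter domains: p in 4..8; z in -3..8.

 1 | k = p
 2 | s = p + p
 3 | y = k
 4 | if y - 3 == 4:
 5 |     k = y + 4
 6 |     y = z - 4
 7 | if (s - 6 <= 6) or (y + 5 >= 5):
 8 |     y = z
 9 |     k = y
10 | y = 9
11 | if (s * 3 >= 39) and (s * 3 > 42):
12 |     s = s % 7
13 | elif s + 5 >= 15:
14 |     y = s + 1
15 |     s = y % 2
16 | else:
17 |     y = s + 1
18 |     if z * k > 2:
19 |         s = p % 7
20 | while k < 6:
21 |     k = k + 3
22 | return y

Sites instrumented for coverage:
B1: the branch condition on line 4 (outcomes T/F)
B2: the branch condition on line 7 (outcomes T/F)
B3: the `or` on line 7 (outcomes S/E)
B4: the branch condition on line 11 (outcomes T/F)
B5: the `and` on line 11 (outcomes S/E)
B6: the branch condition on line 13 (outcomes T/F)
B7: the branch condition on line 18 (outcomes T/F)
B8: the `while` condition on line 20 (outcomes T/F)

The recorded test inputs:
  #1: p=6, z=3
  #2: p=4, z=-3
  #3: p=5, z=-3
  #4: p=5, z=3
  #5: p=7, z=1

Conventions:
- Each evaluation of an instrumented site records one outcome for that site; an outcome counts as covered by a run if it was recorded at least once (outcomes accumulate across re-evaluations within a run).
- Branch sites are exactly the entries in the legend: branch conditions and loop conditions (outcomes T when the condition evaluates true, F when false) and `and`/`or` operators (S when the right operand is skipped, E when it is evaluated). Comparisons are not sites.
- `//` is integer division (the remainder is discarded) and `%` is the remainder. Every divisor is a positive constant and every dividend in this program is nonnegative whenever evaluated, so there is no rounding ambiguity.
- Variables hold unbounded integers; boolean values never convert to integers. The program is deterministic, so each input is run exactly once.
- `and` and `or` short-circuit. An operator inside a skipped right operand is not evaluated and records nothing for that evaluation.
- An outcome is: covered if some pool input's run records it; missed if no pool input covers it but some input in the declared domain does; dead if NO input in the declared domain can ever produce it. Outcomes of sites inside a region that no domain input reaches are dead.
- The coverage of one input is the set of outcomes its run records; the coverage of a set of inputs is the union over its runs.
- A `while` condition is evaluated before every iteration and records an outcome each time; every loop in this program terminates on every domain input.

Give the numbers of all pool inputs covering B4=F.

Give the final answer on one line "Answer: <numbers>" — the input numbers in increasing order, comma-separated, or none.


input #1 (p=6, z=3): covers B4=F
input #2 (p=4, z=-3): covers B4=F
input #3 (p=5, z=-3): covers B4=F
input #4 (p=5, z=3): covers B4=F
input #5 (p=7, z=1): covers B4=F
Answer: 1, 2, 3, 4, 5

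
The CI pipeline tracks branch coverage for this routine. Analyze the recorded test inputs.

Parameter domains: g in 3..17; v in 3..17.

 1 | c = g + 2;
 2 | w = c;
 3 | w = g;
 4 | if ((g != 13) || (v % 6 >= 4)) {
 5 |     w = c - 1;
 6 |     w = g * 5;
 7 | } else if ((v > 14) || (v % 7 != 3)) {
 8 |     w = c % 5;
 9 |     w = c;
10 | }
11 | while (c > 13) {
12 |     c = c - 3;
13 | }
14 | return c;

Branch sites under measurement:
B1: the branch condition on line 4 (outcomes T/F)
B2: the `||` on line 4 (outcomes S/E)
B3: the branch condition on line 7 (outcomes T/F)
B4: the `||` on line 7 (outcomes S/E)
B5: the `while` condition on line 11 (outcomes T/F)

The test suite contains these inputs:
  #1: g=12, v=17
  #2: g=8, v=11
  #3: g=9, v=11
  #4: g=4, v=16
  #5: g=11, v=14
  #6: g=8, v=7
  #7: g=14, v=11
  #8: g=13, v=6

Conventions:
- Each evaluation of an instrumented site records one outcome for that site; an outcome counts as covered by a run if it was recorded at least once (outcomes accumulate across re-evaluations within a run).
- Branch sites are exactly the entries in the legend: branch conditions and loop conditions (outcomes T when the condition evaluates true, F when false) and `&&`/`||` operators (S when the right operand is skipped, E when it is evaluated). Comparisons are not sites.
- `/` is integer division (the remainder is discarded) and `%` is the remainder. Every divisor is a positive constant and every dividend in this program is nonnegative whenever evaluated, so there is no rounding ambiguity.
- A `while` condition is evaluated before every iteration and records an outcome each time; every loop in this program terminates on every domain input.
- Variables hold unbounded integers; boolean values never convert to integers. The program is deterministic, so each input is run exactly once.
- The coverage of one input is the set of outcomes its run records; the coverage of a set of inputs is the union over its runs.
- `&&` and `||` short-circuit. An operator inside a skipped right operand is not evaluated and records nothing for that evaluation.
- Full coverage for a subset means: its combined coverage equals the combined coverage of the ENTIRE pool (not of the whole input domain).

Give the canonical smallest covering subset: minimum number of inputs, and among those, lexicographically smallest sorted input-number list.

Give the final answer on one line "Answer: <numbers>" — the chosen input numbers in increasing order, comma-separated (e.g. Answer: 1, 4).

input #1 (g=12, v=17): covers B1=T, B2=S, B5=T, B5=F
input #2 (g=8, v=11): covers B1=T, B2=S, B5=F
input #3 (g=9, v=11): covers B1=T, B2=S, B5=F
input #4 (g=4, v=16): covers B1=T, B2=S, B5=F
input #5 (g=11, v=14): covers B1=T, B2=S, B5=F
input #6 (g=8, v=7): covers B1=T, B2=S, B5=F
input #7 (g=14, v=11): covers B1=T, B2=S, B5=T, B5=F
input #8 (g=13, v=6): covers B1=F, B2=E, B3=T, B4=E, B5=T, B5=F
together the pool reaches 8 outcomes: B1=T, B1=F, B2=S, B2=E, B3=T, B4=E, B5=T, B5=F
checked all size-1 subsets: none covers 8 outcomes (max 6/8)
inputs {1, 8} (size 2) cover everything; no size-2 subset with a lexicographically smaller index list covers all 8

Answer: 1, 8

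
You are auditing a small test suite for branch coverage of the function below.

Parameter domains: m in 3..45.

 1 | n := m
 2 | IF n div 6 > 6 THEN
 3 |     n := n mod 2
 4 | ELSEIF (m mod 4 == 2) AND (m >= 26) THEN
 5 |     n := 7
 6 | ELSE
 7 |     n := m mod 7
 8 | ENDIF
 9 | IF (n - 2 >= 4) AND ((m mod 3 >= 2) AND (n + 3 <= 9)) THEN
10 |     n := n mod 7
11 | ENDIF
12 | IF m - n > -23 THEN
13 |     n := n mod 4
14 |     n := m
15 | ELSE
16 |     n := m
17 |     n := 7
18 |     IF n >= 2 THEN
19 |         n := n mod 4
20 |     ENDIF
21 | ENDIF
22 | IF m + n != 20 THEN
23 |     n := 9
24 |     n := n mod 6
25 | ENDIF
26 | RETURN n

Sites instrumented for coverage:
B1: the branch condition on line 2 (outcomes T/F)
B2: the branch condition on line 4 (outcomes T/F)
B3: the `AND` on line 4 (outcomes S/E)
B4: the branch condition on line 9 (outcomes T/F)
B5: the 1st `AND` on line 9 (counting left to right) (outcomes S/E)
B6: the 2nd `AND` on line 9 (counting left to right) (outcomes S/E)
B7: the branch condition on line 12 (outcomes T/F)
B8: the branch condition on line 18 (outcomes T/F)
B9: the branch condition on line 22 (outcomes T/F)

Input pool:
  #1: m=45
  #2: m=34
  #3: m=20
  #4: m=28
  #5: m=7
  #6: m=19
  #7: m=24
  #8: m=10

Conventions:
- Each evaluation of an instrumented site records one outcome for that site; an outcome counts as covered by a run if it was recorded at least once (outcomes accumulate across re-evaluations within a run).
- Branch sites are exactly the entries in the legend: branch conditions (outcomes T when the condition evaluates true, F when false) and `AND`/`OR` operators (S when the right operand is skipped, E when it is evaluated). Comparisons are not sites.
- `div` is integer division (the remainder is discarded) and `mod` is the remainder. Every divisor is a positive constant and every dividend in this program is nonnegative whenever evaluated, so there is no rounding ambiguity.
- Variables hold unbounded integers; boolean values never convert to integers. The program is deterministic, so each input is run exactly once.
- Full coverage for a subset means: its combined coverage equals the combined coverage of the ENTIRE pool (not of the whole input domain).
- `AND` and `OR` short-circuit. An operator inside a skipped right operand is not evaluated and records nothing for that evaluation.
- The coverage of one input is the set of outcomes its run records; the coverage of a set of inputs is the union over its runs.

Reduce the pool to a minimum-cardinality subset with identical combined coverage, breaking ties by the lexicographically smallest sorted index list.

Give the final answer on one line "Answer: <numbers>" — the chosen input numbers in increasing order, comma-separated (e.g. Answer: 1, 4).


#1 (m=45) -> B1->T, B5->S, B4->F, B7->T, B9->T; covered: B1=T, B4=F, B5=S, B7=T, B9=T
#2 (m=34) -> B1->F, B3->E, B2->T, B5->E, B6->S, B4->F, B7->T, B9->T; covered: B1=F, B2=T, B3=E, B4=F, B5=E, B6=S, B7=T, B9=T
#3 (m=20) -> B1->F, B3->S, B2->F, B5->E, B6->E, B4->T, B7->T, B9->T; covered: B1=F, B2=F, B3=S, B4=T, B5=E, B6=E, B7=T, B9=T
#4 (m=28) -> B1->F, B3->S, B2->F, B5->S, B4->F, B7->T, B9->T; covered: B1=F, B2=F, B3=S, B4=F, B5=S, B7=T, B9=T
#5 (m=7) -> B1->F, B3->S, B2->F, B5->S, B4->F, B7->T, B9->T; covered: B1=F, B2=F, B3=S, B4=F, B5=S, B7=T, B9=T
#6 (m=19) -> B1->F, B3->S, B2->F, B5->S, B4->F, B7->T, B9->T; covered: B1=F, B2=F, B3=S, B4=F, B5=S, B7=T, B9=T
#7 (m=24) -> B1->F, B3->S, B2->F, B5->S, B4->F, B7->T, B9->T; covered: B1=F, B2=F, B3=S, B4=F, B5=S, B7=T, B9=T
#8 (m=10) -> B1->F, B3->E, B2->F, B5->S, B4->F, B7->T, B9->F; covered: B1=F, B2=F, B3=E, B4=F, B5=S, B7=T, B9=F
the full pool covers 15 outcomes: B1=T, B1=F, B2=T, B2=F, B3=S, B3=E, B4=T, B4=F, B5=S, B5=E, B6=S, B6=E, B7=T, B9=T, B9=F
every size-1 subset falls short of the 15 outcomes (best: 8/15)
every size-2 subset falls short of the 15 outcomes (best: 12/15)
every size-3 subset falls short of the 15 outcomes (best: 14/15)
the canonical winner is {1, 2, 3, 8}: size 4, full 15-outcome coverage, earliest index list among size-4 covers
Answer: 1, 2, 3, 8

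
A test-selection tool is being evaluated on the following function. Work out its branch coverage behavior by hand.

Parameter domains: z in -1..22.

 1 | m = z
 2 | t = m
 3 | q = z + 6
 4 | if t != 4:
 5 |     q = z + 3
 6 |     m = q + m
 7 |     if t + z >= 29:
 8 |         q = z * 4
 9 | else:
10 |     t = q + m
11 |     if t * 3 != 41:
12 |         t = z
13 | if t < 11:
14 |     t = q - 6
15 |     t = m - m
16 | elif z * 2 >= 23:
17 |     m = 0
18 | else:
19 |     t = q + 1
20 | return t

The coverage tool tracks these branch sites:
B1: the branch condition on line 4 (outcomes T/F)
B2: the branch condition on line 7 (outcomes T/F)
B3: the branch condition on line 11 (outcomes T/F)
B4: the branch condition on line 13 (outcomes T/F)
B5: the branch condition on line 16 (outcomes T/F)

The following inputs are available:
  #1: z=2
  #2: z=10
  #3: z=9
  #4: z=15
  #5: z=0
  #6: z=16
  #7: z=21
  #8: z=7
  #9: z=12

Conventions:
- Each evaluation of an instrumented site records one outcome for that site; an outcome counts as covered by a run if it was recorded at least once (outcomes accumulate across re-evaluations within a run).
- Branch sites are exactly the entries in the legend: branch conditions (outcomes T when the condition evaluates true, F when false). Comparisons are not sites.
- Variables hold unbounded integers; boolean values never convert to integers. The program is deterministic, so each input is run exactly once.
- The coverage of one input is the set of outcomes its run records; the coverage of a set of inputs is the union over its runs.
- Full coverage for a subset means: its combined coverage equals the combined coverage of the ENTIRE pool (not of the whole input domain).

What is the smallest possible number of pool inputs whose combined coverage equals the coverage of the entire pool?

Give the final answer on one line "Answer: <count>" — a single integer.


input #1 (z=2): events B1->T, B2->F, B4->T; covers B1=T, B2=F, B4=T
input #2 (z=10): events B1->T, B2->F, B4->T; covers B1=T, B2=F, B4=T
input #3 (z=9): events B1->T, B2->F, B4->T; covers B1=T, B2=F, B4=T
input #4 (z=15): events B1->T, B2->T, B4->F, B5->T; covers B1=T, B2=T, B4=F, B5=T
input #5 (z=0): events B1->T, B2->F, B4->T; covers B1=T, B2=F, B4=T
input #6 (z=16): events B1->T, B2->T, B4->F, B5->T; covers B1=T, B2=T, B4=F, B5=T
input #7 (z=21): events B1->T, B2->T, B4->F, B5->T; covers B1=T, B2=T, B4=F, B5=T
input #8 (z=7): events B1->T, B2->F, B4->T; covers B1=T, B2=F, B4=T
input #9 (z=12): events B1->T, B2->F, B4->F, B5->T; covers B1=T, B2=F, B4=F, B5=T
union over all inputs: B1=T, B2=T, B2=F, B4=T, B4=F, B5=T (6 outcomes)
checked all size-1 subsets: none covers 6 outcomes (max 4/6)
size 2: inputs {1, 4} cover all 6 outcomes, and no lexicographically smaller subset of this size does
Answer: 2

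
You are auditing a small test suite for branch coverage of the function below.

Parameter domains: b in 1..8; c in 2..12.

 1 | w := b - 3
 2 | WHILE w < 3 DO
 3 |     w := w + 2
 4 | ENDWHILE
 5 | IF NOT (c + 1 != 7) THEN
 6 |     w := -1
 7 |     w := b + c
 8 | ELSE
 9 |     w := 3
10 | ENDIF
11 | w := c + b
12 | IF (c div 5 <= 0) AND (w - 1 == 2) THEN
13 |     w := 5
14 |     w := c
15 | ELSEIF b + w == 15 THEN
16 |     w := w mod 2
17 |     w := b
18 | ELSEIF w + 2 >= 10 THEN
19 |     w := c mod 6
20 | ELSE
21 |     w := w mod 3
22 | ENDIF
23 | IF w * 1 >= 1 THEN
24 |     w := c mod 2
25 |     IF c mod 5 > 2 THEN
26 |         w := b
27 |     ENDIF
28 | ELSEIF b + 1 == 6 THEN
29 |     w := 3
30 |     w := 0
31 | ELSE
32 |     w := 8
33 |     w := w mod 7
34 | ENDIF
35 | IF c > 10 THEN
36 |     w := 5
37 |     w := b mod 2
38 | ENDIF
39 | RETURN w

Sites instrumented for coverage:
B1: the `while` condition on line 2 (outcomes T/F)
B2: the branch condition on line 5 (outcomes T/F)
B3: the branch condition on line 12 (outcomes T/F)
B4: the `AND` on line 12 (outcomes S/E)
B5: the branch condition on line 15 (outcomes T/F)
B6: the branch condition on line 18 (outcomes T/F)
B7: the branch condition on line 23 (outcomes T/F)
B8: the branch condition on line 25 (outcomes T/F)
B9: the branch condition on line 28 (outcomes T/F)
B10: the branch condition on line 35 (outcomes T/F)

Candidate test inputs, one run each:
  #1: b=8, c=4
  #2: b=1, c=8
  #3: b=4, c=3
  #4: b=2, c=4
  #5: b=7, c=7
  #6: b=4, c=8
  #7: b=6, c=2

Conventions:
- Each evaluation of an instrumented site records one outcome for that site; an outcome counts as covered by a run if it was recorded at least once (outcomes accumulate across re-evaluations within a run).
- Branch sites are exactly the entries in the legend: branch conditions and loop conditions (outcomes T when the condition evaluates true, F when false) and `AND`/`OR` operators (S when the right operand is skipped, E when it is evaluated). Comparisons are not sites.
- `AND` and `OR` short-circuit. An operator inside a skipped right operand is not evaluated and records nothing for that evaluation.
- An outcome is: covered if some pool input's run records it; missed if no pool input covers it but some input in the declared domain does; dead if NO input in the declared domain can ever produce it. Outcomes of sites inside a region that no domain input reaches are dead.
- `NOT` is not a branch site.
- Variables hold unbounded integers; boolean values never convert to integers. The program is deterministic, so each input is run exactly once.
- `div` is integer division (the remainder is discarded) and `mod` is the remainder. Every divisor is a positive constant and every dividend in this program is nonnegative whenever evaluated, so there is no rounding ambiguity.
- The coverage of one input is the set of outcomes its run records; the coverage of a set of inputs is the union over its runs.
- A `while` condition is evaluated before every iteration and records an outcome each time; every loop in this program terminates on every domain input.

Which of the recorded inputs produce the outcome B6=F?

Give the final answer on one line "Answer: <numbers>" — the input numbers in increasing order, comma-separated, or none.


input #1 (b=8, c=4): never hits B6=F
input #2 (b=1, c=8): never hits B6=F
input #3 (b=4, c=3): hits B6=F
input #4 (b=2, c=4): hits B6=F
input #5 (b=7, c=7): never hits B6=F
input #6 (b=4, c=8): never hits B6=F
input #7 (b=6, c=2): never hits B6=F
Answer: 3, 4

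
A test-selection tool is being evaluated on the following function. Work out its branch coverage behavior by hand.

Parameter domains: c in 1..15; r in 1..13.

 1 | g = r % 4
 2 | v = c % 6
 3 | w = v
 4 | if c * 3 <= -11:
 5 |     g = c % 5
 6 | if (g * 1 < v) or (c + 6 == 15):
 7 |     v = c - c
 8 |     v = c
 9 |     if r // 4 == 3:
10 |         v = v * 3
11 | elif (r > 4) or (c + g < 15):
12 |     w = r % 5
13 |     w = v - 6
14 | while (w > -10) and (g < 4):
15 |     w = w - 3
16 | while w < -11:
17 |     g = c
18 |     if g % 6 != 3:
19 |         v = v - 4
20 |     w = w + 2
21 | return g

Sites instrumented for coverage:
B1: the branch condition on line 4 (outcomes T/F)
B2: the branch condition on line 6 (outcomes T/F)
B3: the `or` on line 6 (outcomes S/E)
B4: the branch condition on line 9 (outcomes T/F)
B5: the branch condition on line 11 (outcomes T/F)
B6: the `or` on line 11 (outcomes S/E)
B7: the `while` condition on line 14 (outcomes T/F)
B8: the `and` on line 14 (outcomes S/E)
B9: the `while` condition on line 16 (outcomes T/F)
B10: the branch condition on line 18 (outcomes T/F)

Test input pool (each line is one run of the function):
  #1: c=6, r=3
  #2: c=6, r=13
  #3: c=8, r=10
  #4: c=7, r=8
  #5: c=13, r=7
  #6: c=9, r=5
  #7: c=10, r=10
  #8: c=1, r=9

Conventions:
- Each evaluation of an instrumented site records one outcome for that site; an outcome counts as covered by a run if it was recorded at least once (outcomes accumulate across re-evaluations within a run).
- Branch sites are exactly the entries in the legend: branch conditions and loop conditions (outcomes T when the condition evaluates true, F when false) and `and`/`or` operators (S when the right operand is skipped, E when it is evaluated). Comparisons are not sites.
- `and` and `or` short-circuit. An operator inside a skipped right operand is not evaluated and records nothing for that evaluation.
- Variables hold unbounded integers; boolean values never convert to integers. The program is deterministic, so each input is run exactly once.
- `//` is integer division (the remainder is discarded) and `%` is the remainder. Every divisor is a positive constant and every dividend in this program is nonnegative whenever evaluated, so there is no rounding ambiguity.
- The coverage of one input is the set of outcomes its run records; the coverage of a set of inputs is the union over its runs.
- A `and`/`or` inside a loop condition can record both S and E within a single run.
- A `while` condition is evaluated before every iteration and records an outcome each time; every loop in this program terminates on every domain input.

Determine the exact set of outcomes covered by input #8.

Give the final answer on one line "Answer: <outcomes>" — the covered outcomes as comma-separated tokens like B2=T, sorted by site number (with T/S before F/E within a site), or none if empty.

Running input #8 (c=1, r=9), event by event:
  B1->F, B3->E, B2->F, B6->S, B5->T, B8->E, B7->T, B8->E, B7->T, B8->S
  B7->F, B9->F
distinct outcomes covered: B1=F, B2=F, B3=E, B5=T, B6=S, B7=T, B7=F, B8=S, B8=E, B9=F

Answer: B1=F, B2=F, B3=E, B5=T, B6=S, B7=T, B7=F, B8=S, B8=E, B9=F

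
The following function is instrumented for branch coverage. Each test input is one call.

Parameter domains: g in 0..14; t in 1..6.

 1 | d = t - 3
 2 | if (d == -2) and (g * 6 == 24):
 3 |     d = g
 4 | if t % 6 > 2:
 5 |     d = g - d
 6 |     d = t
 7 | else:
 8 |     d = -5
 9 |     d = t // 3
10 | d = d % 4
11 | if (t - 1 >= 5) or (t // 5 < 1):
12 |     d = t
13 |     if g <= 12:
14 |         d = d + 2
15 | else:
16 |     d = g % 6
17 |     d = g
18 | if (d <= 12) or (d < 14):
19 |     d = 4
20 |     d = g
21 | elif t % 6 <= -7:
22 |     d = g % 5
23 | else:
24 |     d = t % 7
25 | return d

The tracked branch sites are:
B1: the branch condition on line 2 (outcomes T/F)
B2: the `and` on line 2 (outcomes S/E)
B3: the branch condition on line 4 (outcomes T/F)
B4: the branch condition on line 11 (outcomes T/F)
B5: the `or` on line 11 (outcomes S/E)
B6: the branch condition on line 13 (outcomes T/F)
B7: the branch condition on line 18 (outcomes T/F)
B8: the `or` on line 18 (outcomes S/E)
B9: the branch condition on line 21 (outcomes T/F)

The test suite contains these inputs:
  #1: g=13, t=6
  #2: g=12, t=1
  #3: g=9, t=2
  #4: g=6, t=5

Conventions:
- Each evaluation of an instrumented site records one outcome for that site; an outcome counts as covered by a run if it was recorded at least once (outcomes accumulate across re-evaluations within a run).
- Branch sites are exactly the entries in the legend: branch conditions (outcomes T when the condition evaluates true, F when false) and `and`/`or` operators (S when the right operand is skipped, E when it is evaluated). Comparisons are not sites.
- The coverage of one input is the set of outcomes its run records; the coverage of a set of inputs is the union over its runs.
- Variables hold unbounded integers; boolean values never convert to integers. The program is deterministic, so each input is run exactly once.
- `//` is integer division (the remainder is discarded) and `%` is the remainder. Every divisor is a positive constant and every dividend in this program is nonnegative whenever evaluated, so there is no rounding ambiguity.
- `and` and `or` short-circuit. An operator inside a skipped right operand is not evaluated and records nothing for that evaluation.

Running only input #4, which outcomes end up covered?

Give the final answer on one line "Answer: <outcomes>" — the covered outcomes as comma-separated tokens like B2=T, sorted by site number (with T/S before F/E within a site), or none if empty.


Tracing the run of input #4 (g=6, t=5):
  B2->S, B1->F, B3->T, B5->E, B4->F, B8->S, B7->T
deduplicating events, the covered set is: B1=F, B2=S, B3=T, B4=F, B5=E, B7=T, B8=S
Answer: B1=F, B2=S, B3=T, B4=F, B5=E, B7=T, B8=S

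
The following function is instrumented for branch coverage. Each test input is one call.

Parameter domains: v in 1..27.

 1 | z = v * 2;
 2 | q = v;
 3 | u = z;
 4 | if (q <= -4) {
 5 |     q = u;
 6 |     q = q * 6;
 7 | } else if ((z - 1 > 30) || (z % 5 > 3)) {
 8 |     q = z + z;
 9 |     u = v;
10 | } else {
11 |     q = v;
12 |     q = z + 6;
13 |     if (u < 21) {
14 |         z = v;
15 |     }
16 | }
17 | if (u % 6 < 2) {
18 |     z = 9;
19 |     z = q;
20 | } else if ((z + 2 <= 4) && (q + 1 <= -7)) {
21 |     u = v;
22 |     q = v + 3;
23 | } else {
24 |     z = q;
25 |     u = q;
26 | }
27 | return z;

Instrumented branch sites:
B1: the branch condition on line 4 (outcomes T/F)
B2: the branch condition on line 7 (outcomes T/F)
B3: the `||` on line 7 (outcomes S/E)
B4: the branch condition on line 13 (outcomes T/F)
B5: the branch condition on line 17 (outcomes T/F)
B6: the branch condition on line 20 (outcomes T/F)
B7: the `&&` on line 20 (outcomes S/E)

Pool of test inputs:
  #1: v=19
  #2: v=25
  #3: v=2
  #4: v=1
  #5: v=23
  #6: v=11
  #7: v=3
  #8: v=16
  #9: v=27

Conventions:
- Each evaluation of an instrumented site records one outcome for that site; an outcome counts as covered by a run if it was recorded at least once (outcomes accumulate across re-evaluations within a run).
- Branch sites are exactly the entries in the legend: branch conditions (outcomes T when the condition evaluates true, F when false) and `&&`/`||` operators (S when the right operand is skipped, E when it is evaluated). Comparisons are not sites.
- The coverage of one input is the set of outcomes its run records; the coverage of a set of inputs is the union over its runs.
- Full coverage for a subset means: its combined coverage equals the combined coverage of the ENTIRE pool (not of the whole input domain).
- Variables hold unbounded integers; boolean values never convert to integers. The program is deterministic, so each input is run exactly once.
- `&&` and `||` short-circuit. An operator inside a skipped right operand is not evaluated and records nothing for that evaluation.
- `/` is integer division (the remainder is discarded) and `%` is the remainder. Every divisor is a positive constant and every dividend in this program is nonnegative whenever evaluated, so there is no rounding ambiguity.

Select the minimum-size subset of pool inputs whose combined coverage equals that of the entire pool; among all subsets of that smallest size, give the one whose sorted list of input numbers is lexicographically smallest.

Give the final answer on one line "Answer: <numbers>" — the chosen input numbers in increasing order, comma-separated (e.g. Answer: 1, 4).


input #1, v=19: outcomes B1=F, B2=T, B3=S, B5=T
input #2, v=25: outcomes B1=F, B2=T, B3=S, B5=T
input #3, v=2: outcomes B1=F, B2=T, B3=E, B5=F, B6=F, B7=S
input #4, v=1: outcomes B1=F, B2=F, B3=E, B4=T, B5=F, B6=F, B7=E
input #5, v=23: outcomes B1=F, B2=T, B3=S, B5=F, B6=F, B7=S
input #6, v=11: outcomes B1=F, B2=F, B3=E, B4=F, B5=F, B6=F, B7=S
input #7, v=3: outcomes B1=F, B2=F, B3=E, B4=T, B5=T
input #8, v=16: outcomes B1=F, B2=T, B3=S, B5=F, B6=F, B7=S
input #9, v=27: outcomes B1=F, B2=T, B3=S, B5=F, B6=F, B7=S
together the pool reaches 12 outcomes: B1=F, B2=T, B2=F, B3=S, B3=E, B4=T, B4=F, B5=T, B5=F, B6=F, B7=S, B7=E
no size-1 subset reaches all 12 outcomes (best union: 7/12)
no size-2 subset reaches all 12 outcomes (best union: 10/12)
inputs {1, 4, 6} (size 3) cover everything; no size-3 subset with a lexicographically smaller index list covers all 12
Answer: 1, 4, 6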